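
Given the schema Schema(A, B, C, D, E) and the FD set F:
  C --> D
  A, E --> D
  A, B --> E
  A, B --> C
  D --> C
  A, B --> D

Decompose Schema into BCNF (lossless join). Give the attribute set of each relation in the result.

{A, B, E}; {A, C, E}; {C, D}

Candidate key of the original relation: {A, B}.
{A, B, C, D, E}: {C} determines {C, D} here but is not a superkey — split on C --> D, giving {C, D} and {A, B, C, E}.
{C, D}: every determinant is a superkey — BCNF.
{A, B, C, E}: {A, E} determines {A, C, E} here but is not a superkey — split on A, E --> C, giving {A, C, E} and {A, B, E}.
{A, C, E}: every determinant is a superkey — BCNF.
{A, B, E}: every determinant is a superkey — BCNF.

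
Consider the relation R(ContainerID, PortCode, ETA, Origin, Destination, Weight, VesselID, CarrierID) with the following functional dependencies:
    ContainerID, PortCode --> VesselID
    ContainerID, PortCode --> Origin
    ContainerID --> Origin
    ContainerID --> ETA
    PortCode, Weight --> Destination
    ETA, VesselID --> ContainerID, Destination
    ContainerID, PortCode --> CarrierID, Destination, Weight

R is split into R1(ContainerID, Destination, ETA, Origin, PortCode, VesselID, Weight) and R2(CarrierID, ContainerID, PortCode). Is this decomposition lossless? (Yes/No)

Common attributes: {ContainerID, PortCode}; their closure is {CarrierID, ContainerID, Destination, ETA, Origin, PortCode, VesselID, Weight}.
This includes all of R1, so the common attributes are a superkey of R1 — the join is lossless.

Yes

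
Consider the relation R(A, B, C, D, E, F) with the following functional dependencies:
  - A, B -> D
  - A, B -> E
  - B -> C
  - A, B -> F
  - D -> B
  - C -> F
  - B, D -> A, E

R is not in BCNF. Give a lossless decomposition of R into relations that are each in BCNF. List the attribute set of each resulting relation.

Candidate keys of the original relation: {A, B}, {D}.
In {A, B, C, D, E, F}, {B} is not a superkey ({B}⁺ restricted to this set is {B, C, F}), so split on B -> C, F into {B, C, F} and {A, B, D, E}.
In {B, C, F}, {C} is not a superkey ({C}⁺ restricted to this set is {C, F}), so split on C -> F into {C, F} and {B, C}.
{C, F} has no BCNF violation.
{B, C} has no BCNF violation.
{A, B, D, E} has no BCNF violation.

{A, B, D, E}; {B, C}; {C, F}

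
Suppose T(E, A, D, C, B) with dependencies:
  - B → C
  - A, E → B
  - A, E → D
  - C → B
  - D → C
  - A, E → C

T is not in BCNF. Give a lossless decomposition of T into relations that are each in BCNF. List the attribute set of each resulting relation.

{A, D, E}; {B, C}; {B, D}

Candidate key of the original relation: {A, E}.
Within {A, B, C, D, E}: {B}⁺ ∩ {A, B, C, D, E} = {B, C}, not the whole set, so B → C violates BCNF; decompose into {B, C} and {A, B, D, E}.
{B, C}: every determinant is a superkey — BCNF.
Within {A, B, D, E}: {D}⁺ ∩ {A, B, D, E} = {B, D}, not the whole set, so D → B violates BCNF; decompose into {B, D} and {A, D, E}.
{B, D}: every determinant is a superkey — BCNF.
{A, D, E}: every determinant is a superkey — BCNF.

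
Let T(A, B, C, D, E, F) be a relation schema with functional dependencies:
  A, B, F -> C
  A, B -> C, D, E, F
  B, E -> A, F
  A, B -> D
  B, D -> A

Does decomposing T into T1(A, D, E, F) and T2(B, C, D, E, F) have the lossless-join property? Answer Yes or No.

No

T1 ∩ T2 = {D, E, F}; its closure under F is {D, E, F}.
The closure covers neither T1 nor T2 entirely; the join is not lossless.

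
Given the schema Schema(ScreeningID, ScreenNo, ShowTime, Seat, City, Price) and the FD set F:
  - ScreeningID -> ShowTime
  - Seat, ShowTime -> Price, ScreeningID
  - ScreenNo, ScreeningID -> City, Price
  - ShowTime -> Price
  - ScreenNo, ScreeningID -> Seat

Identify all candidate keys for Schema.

Attributes never on any right-hand side: {ScreenNo} — every candidate key must contain it.
{ScreenNo, ScreeningID}⁺ = {City, Price, ScreenNo, ScreeningID, Seat, ShowTime} — all of the relation — so {ScreenNo, ScreeningID} is a candidate key.
{ScreenNo, Seat, ShowTime}⁺ = {City, Price, ScreenNo, ScreeningID, Seat, ShowTime} — all of the relation — so {ScreenNo, Seat, ShowTime} is a candidate key.
Any other superkey properly contains one of these, so there are no further candidate keys.

{ScreenNo, ScreeningID}, {ScreenNo, Seat, ShowTime}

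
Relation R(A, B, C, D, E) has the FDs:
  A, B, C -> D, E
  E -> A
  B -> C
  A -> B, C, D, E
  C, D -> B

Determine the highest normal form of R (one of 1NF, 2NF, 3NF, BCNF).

2NF

Candidate keys: {A}, {E}. Prime attributes: {A, E}.
For B -> C we have {B}⁺ = {B, C}; {B} is not a superkey, so BCNF fails.
Because {C} is non-prime and the left side of B -> C is not a superkey, the relation is not in 3NF.
All keys have size 1, which rules out partial dependencies — 2NF is satisfied.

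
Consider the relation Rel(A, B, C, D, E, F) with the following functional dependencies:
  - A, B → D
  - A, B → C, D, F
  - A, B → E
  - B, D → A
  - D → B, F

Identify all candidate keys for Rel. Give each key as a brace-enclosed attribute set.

Closure of {D} is {A, B, C, D, E, F}, the whole schema; {D} is a candidate key.
Closure of {A, B} is {A, B, C, D, E, F}, the whole schema; {A, B} is a candidate key.
No proper subset of any of these is a key, and no other minimal superkey exists.

{A, B}, {D}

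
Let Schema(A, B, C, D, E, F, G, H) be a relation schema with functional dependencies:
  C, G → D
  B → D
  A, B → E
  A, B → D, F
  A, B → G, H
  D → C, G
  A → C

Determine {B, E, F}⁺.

{B, C, D, E, F, G}

Start with {B, E, F}.
B → D applies; add {D} → now {B, D, E, F}.
D → C, G applies; add {C, G} → now {B, C, D, E, F, G}.
No further FD applies.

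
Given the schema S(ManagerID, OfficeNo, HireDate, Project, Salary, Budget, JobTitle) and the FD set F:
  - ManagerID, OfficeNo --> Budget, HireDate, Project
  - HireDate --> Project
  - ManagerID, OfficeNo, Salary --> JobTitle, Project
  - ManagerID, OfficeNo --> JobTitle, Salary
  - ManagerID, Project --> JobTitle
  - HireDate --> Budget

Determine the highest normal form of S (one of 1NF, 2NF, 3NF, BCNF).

Candidate key: {ManagerID, OfficeNo}. Prime attributes: {ManagerID, OfficeNo}.
HireDate --> Project breaks BCNF: {HireDate}⁺ = {Budget, HireDate, Project}, so {HireDate} is not a superkey.
HireDate --> Project has non-prime {Project} on the right and a non-superkey on the left, so 3NF fails.
No proper subset of a key has a non-prime attribute in its closure, so there is no partial dependency; 2NF holds.

2NF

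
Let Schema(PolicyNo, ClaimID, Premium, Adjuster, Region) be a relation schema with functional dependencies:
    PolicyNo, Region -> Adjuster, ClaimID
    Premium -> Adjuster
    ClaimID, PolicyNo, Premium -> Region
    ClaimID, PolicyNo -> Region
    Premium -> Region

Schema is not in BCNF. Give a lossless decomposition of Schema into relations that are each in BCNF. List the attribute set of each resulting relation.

Candidate key of the original relation: {PolicyNo, Premium}.
In {Adjuster, ClaimID, PolicyNo, Premium, Region}, {PolicyNo, Region} is not a superkey ({PolicyNo, Region}⁺ restricted to this set is {Adjuster, ClaimID, PolicyNo, Region}), so split on PolicyNo, Region -> Adjuster, ClaimID into {Adjuster, ClaimID, PolicyNo, Region} and {PolicyNo, Premium, Region}.
{Adjuster, ClaimID, PolicyNo, Region}: every determinant is a superkey — BCNF.
In {PolicyNo, Premium, Region}, {Premium} is not a superkey ({Premium}⁺ restricted to this set is {Premium, Region}), so split on Premium -> Region into {Premium, Region} and {PolicyNo, Premium}.
{Premium, Region}: every determinant is a superkey — BCNF.
{PolicyNo, Premium}: every determinant is a superkey — BCNF.

{Adjuster, ClaimID, PolicyNo, Region}; {PolicyNo, Premium}; {Premium, Region}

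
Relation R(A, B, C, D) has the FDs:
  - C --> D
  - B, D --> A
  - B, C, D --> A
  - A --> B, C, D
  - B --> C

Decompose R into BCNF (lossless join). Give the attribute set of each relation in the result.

{A, B, C}; {C, D}

Candidate keys of the original relation: {A}, {B}.
Within {A, B, C, D}: {C}⁺ ∩ {A, B, C, D} = {C, D}, not the whole set, so C --> D violates BCNF; decompose into {C, D} and {A, B, C}.
{C, D} is in BCNF.
{A, B, C} is in BCNF.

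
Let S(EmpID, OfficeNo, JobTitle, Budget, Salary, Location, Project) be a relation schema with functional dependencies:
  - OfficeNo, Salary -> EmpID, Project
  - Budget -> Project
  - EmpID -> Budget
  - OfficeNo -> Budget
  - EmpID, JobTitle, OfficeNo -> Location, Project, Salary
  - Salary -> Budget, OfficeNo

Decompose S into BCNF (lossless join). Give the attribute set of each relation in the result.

{Budget, EmpID}; {Budget, Project}; {EmpID, OfficeNo, Salary}; {JobTitle, Location, Salary}

Candidate keys of the original relation: {EmpID, JobTitle, OfficeNo}, {JobTitle, Salary}.
Within {Budget, EmpID, JobTitle, Location, OfficeNo, Project, Salary}: {OfficeNo, Salary}⁺ ∩ {Budget, EmpID, JobTitle, Location, OfficeNo, Project, Salary} = {Budget, EmpID, OfficeNo, Project, Salary}, not the whole set, so OfficeNo, Salary -> Budget, EmpID, Project violates BCNF; decompose into {Budget, EmpID, OfficeNo, Project, Salary} and {JobTitle, Location, OfficeNo, Salary}.
Within {Budget, EmpID, OfficeNo, Project, Salary}: {Budget}⁺ ∩ {Budget, EmpID, OfficeNo, Project, Salary} = {Budget, Project}, not the whole set, so Budget -> Project violates BCNF; decompose into {Budget, Project} and {Budget, EmpID, OfficeNo, Salary}.
{Budget, Project} has no BCNF violation.
Within {Budget, EmpID, OfficeNo, Salary}: {EmpID}⁺ ∩ {Budget, EmpID, OfficeNo, Salary} = {Budget, EmpID}, not the whole set, so EmpID -> Budget violates BCNF; decompose into {Budget, EmpID} and {EmpID, OfficeNo, Salary}.
{Budget, EmpID} has no BCNF violation.
{EmpID, OfficeNo, Salary} has no BCNF violation.
Within {JobTitle, Location, OfficeNo, Salary}: {Salary}⁺ ∩ {JobTitle, Location, OfficeNo, Salary} = {OfficeNo, Salary}, not the whole set, so Salary -> OfficeNo violates BCNF; decompose into {OfficeNo, Salary} and {JobTitle, Location, Salary}.
{OfficeNo, Salary} has no BCNF violation.
{JobTitle, Location, Salary} has no BCNF violation.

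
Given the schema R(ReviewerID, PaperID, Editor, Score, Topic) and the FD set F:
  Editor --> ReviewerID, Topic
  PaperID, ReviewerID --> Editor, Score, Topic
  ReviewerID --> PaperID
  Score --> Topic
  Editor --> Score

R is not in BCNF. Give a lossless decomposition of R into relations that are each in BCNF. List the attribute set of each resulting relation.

{Editor, PaperID, ReviewerID, Score}; {Score, Topic}

Candidate keys of the original relation: {Editor}, {ReviewerID}.
{Editor, PaperID, ReviewerID, Score, Topic}: {Score} determines {Score, Topic} here but is not a superkey — split on Score --> Topic, giving {Score, Topic} and {Editor, PaperID, ReviewerID, Score}.
{Score, Topic} has no BCNF violation.
{Editor, PaperID, ReviewerID, Score} has no BCNF violation.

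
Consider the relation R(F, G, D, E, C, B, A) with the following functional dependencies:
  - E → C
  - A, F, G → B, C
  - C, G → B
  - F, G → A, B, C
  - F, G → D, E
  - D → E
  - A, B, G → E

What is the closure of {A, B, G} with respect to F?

Start with {A, B, G}.
A, B, G → E applies; add {E} → now {A, B, E, G}.
E → C applies; add {C} → now {A, B, C, E, G}.
No further FD applies.

{A, B, C, E, G}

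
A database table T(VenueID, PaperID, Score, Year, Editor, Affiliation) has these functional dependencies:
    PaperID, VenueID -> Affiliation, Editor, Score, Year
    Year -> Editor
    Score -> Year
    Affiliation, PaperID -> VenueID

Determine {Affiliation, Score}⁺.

Start with {Affiliation, Score}.
Score -> Year applies; add {Year} → now {Affiliation, Score, Year}.
Year -> Editor applies; add {Editor} → now {Affiliation, Editor, Score, Year}.
No further FD applies.

{Affiliation, Editor, Score, Year}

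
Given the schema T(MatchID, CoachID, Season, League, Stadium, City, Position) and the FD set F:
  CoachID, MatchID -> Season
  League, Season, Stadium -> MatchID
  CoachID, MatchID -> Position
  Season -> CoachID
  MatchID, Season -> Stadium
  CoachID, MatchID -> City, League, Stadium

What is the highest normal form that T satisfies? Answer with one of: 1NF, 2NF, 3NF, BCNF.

Candidate keys: {CoachID, MatchID}, {League, Season, Stadium}, {MatchID, Season}. Prime attributes: {CoachID, League, MatchID, Season, Stadium}.
For Season -> CoachID we have {Season}⁺ = {CoachID, Season}; {Season} is not a superkey, so BCNF fails.
Its right-hand attributes {CoachID} are all prime, as are those of every other non-superkey FD — the relation is in 3NF.

3NF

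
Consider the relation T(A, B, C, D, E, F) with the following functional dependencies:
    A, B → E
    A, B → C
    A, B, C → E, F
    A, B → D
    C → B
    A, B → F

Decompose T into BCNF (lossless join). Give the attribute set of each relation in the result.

Candidate keys of the original relation: {A, B}, {A, C}.
{A, B, C, D, E, F}: {C} determines {B, C} here but is not a superkey — split on C → B, giving {B, C} and {A, C, D, E, F}.
{B, C} has no BCNF violation.
{A, C, D, E, F} has no BCNF violation.

{A, C, D, E, F}; {B, C}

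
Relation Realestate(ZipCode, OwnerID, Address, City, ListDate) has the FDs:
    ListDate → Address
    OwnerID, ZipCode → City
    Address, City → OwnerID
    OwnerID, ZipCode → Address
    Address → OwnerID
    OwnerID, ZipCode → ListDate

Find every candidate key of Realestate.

{Address, ZipCode}, {ListDate, ZipCode}, {OwnerID, ZipCode}

{ZipCode} never appears on the right of any FD, so every key must include it.
{Address, ZipCode}⁺ = {Address, City, ListDate, OwnerID, ZipCode} — all of the relation — so {Address, ZipCode} is a candidate key.
{ListDate, ZipCode}⁺ = {Address, City, ListDate, OwnerID, ZipCode} — all of the relation — so {ListDate, ZipCode} is a candidate key.
{OwnerID, ZipCode}⁺ = {Address, City, ListDate, OwnerID, ZipCode} — all of the relation — so {OwnerID, ZipCode} is a candidate key.
Any other superkey properly contains one of these, so there are no further candidate keys.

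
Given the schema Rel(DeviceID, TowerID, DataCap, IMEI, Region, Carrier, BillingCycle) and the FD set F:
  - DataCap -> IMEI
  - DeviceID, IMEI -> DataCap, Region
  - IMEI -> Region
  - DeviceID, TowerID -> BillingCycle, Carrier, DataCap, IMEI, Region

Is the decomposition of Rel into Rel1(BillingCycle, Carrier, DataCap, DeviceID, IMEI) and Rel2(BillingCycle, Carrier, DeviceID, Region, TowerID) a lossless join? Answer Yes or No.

Rel1 ∩ Rel2 = {BillingCycle, Carrier, DeviceID}; its closure under F is {BillingCycle, Carrier, DeviceID}.
The closure covers neither Rel1 nor Rel2 entirely; the join is not lossless.

No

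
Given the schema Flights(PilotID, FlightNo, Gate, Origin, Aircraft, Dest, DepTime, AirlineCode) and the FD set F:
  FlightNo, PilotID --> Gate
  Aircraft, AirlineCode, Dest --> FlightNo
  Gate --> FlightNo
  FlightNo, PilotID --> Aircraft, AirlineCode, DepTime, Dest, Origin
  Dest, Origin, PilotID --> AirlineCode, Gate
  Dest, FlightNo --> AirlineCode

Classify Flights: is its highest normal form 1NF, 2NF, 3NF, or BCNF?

Candidate keys: {Aircraft, AirlineCode, Dest, PilotID}, {Dest, Origin, PilotID}, {FlightNo, PilotID}, {Gate, PilotID}. Prime attributes: {Aircraft, AirlineCode, Dest, FlightNo, Gate, Origin, PilotID}.
Aircraft, AirlineCode, Dest --> FlightNo: {Aircraft, AirlineCode, Dest}⁺ = {Aircraft, AirlineCode, Dest, FlightNo}, which is not all of the attributes, so the left side is not a superkey — BCNF is violated.
Its right-hand attributes {FlightNo} are all prime, as are those of every other non-superkey FD — the relation is in 3NF.

3NF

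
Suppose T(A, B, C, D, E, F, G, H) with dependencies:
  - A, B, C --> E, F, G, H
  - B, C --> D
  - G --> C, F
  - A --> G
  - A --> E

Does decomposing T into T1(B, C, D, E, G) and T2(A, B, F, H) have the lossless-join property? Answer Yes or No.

T1 ∩ T2 = {B}; its closure under F is {B}.
The closure covers neither T1 nor T2 entirely; the join is not lossless.

No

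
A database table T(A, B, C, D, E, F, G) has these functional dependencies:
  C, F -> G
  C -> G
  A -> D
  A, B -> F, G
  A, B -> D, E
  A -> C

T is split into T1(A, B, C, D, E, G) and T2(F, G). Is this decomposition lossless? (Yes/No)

No

Common attributes: {G}; their closure is {G}.
T1 ⊄ {G} and T2 ⊄ {G}, so the split is lossy.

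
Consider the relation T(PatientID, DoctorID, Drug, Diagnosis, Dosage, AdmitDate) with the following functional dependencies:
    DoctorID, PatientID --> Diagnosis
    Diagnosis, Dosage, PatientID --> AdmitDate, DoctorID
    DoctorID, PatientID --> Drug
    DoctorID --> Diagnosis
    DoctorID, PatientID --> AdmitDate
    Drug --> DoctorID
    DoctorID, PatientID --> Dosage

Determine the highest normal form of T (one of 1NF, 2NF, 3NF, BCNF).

Candidate keys: {Diagnosis, Dosage, PatientID}, {DoctorID, PatientID}, {Drug, PatientID}. Prime attributes: {Diagnosis, DoctorID, Dosage, Drug, PatientID}.
DoctorID --> Diagnosis: {DoctorID}⁺ = {Diagnosis, DoctorID}, which is not all of the attributes, so the left side is not a superkey — BCNF is violated.
But every attribute on its right side ({Diagnosis}) is prime, and the same holds for every other non-superkey FD, so 3NF still holds.

3NF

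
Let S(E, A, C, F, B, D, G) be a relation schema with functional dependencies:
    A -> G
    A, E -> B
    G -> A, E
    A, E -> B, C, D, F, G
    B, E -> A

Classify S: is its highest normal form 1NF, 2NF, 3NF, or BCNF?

Candidate keys: {A}, {B, E}, {G}. Prime attributes: {A, B, E, G}.
The left-hand side of every FD is a superkey, so BCNF is satisfied.

BCNF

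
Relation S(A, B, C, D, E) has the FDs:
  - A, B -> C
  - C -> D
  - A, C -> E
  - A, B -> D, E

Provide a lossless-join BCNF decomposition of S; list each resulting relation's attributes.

Candidate key of the original relation: {A, B}.
In {A, B, C, D, E}, {C} is not a superkey ({C}⁺ restricted to this set is {C, D}), so split on C -> D into {C, D} and {A, B, C, E}.
{C, D} is in BCNF.
In {A, B, C, E}, {A, C} is not a superkey ({A, C}⁺ restricted to this set is {A, C, E}), so split on A, C -> E into {A, C, E} and {A, B, C}.
{A, C, E} is in BCNF.
{A, B, C} is in BCNF.

{A, B, C}; {A, C, E}; {C, D}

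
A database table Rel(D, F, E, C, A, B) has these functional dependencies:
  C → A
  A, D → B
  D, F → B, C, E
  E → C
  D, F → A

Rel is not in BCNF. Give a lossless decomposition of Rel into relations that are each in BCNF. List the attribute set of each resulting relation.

Candidate key of the original relation: {D, F}.
In {A, B, C, D, E, F}, {C} is not a superkey ({C}⁺ restricted to this set is {A, C}), so split on C → A into {A, C} and {B, C, D, E, F}.
{A, C} has no BCNF violation.
In {B, C, D, E, F}, {E} is not a superkey ({E}⁺ restricted to this set is {C, E}), so split on E → C into {C, E} and {B, D, E, F}.
{C, E} has no BCNF violation.
In {B, D, E, F}, {D, E} is not a superkey ({D, E}⁺ restricted to this set is {B, D, E}), so split on D, E → B into {B, D, E} and {D, E, F}.
{B, D, E} has no BCNF violation.
{D, E, F} has no BCNF violation.

{A, C}; {B, D, E}; {C, E}; {D, E, F}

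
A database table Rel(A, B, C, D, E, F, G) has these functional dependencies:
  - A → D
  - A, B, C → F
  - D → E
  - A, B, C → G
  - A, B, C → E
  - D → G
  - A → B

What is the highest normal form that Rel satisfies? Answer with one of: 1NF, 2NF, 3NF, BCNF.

Candidate key: {A, C}. Prime attributes: {A, C}.
A → D breaks BCNF: {A}⁺ = {A, B, D, E, G}, so {A} is not a superkey.
A → D determines the non-prime attribute {D} from a non-superkey — 3NF is violated.
The proper key subset {A} of {A, C} determines non-prime {B, D, E, G}, so the relation is not even in 2NF.

1NF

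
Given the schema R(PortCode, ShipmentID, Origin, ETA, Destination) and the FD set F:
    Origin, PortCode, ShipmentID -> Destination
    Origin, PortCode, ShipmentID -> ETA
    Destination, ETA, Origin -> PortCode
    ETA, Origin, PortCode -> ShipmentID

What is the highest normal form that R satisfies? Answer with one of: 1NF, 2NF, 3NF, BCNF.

Candidate keys: {Destination, ETA, Origin}, {ETA, Origin, PortCode}, {Origin, PortCode, ShipmentID}. Prime attributes: {Destination, ETA, Origin, PortCode, ShipmentID}.
Every FD has a superkey on the left, so the relation is in BCNF.

BCNF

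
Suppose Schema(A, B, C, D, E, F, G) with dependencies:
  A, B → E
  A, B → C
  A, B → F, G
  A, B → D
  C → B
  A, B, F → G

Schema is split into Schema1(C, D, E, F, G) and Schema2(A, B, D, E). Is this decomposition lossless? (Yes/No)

Schema1 ∩ Schema2 = {D, E}; its closure under F is {D, E}.
The closure covers neither Schema1 nor Schema2 entirely; the join is not lossless.

No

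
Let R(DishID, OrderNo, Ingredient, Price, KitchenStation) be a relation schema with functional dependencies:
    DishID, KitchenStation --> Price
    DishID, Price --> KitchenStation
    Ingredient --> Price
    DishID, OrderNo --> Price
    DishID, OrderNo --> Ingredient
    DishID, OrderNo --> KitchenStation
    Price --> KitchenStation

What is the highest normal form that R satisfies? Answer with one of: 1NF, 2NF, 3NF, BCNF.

2NF

Candidate key: {DishID, OrderNo}. Prime attributes: {DishID, OrderNo}.
DishID, KitchenStation --> Price breaks BCNF: {DishID, KitchenStation}⁺ = {DishID, KitchenStation, Price}, so {DishID, KitchenStation} is not a superkey.
DishID, KitchenStation --> Price has non-prime {Price} on the right and a non-superkey on the left, so 3NF fails.
Checking every proper subset of each key, none determines a non-prime attribute — 2NF is satisfied.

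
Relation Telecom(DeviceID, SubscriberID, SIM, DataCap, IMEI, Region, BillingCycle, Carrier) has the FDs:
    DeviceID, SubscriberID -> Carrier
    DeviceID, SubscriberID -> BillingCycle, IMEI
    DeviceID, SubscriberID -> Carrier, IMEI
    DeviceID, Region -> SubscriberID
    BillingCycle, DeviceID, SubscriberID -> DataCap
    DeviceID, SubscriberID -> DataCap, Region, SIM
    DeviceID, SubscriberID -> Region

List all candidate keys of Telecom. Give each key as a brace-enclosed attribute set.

{DeviceID, Region}, {DeviceID, SubscriberID}

Attributes never on any right-hand side: {DeviceID} — every candidate key must contain it.
{DeviceID, Region}⁺ = {BillingCycle, Carrier, DataCap, DeviceID, IMEI, Region, SIM, SubscriberID}, which is every attribute, so {DeviceID, Region} is a candidate key.
{DeviceID, SubscriberID}⁺ = {BillingCycle, Carrier, DataCap, DeviceID, IMEI, Region, SIM, SubscriberID}, which is every attribute, so {DeviceID, SubscriberID} is a candidate key.
Any other superkey properly contains one of these, so there are no further candidate keys.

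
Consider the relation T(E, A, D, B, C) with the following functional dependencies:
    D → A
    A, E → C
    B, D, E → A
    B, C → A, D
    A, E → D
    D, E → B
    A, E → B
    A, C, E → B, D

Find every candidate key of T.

No FD produces {E}, so it must be in every candidate key.
{A, E}⁺ = {A, B, C, D, E} — all of the relation — so {A, E} is a candidate key.
{D, E}⁺ = {A, B, C, D, E} — all of the relation — so {D, E} is a candidate key.
{B, C, E}⁺ = {A, B, C, D, E} — all of the relation — so {B, C, E} is a candidate key.
These are minimal and exhaustive — every other superkey contains one of them.

{A, E}, {B, C, E}, {D, E}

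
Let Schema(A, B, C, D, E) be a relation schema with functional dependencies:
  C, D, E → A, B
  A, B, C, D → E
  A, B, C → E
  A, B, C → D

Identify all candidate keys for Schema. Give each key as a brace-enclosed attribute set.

{C} never appears on the right of any FD, so every key must include it.
{A, B, C} is a candidate key since {A, B, C}⁺ = {A, B, C, D, E} covers every attribute.
{C, D, E} is a candidate key since {C, D, E}⁺ = {A, B, C, D, E} covers every attribute.
These are minimal and exhaustive — every other superkey contains one of them.

{A, B, C}, {C, D, E}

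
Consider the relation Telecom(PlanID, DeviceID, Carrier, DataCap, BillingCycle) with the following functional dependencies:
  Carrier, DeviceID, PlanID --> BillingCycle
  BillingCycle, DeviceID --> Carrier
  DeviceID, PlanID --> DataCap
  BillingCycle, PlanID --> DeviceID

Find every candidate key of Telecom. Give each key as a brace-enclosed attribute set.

Attributes never on any right-hand side: {PlanID} — every candidate key must contain it.
{BillingCycle, PlanID} is a candidate key since {BillingCycle, PlanID}⁺ = {BillingCycle, Carrier, DataCap, DeviceID, PlanID} covers every attribute.
{Carrier, DeviceID, PlanID} is a candidate key since {Carrier, DeviceID, PlanID}⁺ = {BillingCycle, Carrier, DataCap, DeviceID, PlanID} covers every attribute.
Any other superkey properly contains one of these, so there are no further candidate keys.

{BillingCycle, PlanID}, {Carrier, DeviceID, PlanID}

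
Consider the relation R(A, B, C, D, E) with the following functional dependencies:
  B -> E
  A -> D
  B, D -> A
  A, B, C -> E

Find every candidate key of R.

{A, B, C}, {B, C, D}

No FD produces {B, C}, so they must be in every candidate key.
Closure of {A, B, C} is {A, B, C, D, E}, the whole schema; {A, B, C} is a candidate key.
Closure of {B, C, D} is {A, B, C, D, E}, the whole schema; {B, C, D} is a candidate key.
Any other superkey properly contains one of these, so there are no further candidate keys.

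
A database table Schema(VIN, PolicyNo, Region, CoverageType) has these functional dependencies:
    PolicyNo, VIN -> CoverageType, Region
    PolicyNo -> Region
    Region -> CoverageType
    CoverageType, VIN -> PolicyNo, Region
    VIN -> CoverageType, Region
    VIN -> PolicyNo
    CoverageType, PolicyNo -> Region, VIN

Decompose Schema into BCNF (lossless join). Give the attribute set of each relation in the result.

{CoverageType, Region}; {PolicyNo, Region, VIN}

Candidate keys of the original relation: {PolicyNo}, {VIN}.
In {CoverageType, PolicyNo, Region, VIN}, {Region} is not a superkey ({Region}⁺ restricted to this set is {CoverageType, Region}), so split on Region -> CoverageType into {CoverageType, Region} and {PolicyNo, Region, VIN}.
{CoverageType, Region} is in BCNF.
{PolicyNo, Region, VIN} is in BCNF.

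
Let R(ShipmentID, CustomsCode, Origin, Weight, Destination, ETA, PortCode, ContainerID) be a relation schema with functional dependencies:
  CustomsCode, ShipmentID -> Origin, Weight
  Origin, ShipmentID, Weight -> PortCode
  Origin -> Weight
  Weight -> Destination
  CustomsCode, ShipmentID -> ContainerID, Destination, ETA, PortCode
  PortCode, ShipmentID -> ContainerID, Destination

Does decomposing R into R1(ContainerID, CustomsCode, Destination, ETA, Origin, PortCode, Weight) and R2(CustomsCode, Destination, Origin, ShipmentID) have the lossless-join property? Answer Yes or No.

No

Common attributes: {CustomsCode, Destination, Origin}; their closure is {CustomsCode, Destination, Origin, Weight}.
Neither R1 nor R2 is contained in that closure, so the decomposition is lossy.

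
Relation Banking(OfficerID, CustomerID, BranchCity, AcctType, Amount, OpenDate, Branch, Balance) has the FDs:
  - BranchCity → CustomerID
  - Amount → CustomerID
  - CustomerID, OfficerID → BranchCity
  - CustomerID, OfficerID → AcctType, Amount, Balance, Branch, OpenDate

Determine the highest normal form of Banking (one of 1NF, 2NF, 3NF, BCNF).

3NF

Candidate keys: {Amount, OfficerID}, {BranchCity, OfficerID}, {CustomerID, OfficerID}. Prime attributes: {Amount, BranchCity, CustomerID, OfficerID}.
For BranchCity → CustomerID we have {BranchCity}⁺ = {BranchCity, CustomerID}; {BranchCity} is not a superkey, so BCNF fails.
But every attribute on its right side ({CustomerID}) is prime, and the same holds for every other non-superkey FD, so 3NF still holds.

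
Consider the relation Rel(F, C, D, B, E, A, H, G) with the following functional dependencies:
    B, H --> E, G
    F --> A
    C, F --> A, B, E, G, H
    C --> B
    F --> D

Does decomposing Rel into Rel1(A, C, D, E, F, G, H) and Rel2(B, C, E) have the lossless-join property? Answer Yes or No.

Yes

The shared attributes are {C, E} and {C, E}⁺ = {B, C, E}.
Since Rel2 ⊆ {B, C, E}, the intersection is a superkey of Rel2; the decomposition is lossless.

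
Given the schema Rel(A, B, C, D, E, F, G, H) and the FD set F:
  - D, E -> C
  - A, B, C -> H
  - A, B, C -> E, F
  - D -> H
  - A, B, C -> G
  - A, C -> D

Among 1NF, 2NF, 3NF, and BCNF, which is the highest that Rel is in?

1NF

Candidate keys: {A, B, C}, {A, B, D, E}. Prime attributes: {A, B, C, D, E}.
For D, E -> C we have {D, E}⁺ = {C, D, E, H}; {D, E} is not a superkey, so BCNF fails.
D -> H determines the non-prime attribute {H} from a non-superkey — 3NF is violated.
{A, C} is a proper subset of the key {A, B, C}, and {A, C}⁺ contains the non-prime attribute {H} — a partial dependency, so 2NF is violated.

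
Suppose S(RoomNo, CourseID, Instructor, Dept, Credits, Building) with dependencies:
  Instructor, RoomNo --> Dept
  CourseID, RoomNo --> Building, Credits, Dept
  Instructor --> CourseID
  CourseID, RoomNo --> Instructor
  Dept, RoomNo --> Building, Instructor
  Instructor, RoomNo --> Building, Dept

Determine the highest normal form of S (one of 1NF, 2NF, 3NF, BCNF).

3NF

Candidate keys: {CourseID, RoomNo}, {Dept, RoomNo}, {Instructor, RoomNo}. Prime attributes: {CourseID, Dept, Instructor, RoomNo}.
Instructor --> CourseID: {Instructor}⁺ = {CourseID, Instructor}, which is not all of the attributes, so the left side is not a superkey — BCNF is violated.
But every attribute on its right side ({CourseID}) is prime, and the same holds for every other non-superkey FD, so 3NF still holds.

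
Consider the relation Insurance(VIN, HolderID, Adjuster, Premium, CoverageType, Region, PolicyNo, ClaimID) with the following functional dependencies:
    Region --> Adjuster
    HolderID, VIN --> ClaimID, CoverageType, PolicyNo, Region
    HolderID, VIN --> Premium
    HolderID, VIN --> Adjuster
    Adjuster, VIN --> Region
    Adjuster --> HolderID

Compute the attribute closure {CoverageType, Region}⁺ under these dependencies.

{Adjuster, CoverageType, HolderID, Region}

Start with {CoverageType, Region}.
Region --> Adjuster applies; add {Adjuster} → now {Adjuster, CoverageType, Region}.
Adjuster --> HolderID applies; add {HolderID} → now {Adjuster, CoverageType, HolderID, Region}.
No further FD applies.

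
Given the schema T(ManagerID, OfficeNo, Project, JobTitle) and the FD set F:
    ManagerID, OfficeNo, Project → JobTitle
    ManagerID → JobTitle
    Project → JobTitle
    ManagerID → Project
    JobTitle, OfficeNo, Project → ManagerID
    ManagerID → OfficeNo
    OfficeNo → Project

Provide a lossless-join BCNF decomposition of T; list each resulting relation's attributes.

{JobTitle, Project}; {ManagerID, OfficeNo, Project}

Candidate keys of the original relation: {ManagerID}, {OfficeNo}.
{JobTitle, ManagerID, OfficeNo, Project}: {Project} determines {JobTitle, Project} here but is not a superkey — split on Project → JobTitle, giving {JobTitle, Project} and {ManagerID, OfficeNo, Project}.
{JobTitle, Project} is in BCNF.
{ManagerID, OfficeNo, Project} is in BCNF.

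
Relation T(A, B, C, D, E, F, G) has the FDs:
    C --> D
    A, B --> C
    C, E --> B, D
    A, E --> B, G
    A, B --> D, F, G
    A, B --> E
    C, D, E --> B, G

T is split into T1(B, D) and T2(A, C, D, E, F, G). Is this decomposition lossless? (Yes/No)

No

The shared attributes are {D} and {D}⁺ = {D}.
Neither T1 nor T2 is contained in that closure, so the decomposition is lossy.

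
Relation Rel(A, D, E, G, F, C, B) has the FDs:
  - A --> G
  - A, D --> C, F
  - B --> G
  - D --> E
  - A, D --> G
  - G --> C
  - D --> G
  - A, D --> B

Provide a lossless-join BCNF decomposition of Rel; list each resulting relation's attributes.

Candidate key of the original relation: {A, D}.
In {A, B, C, D, E, F, G}, {A} is not a superkey ({A}⁺ restricted to this set is {A, C, G}), so split on A --> C, G into {A, C, G} and {A, B, D, E, F}.
In {A, C, G}, {G} is not a superkey ({G}⁺ restricted to this set is {C, G}), so split on G --> C into {C, G} and {A, G}.
{C, G}: every determinant is a superkey — BCNF.
{A, G}: every determinant is a superkey — BCNF.
In {A, B, D, E, F}, {D} is not a superkey ({D}⁺ restricted to this set is {D, E}), so split on D --> E into {D, E} and {A, B, D, F}.
{D, E}: every determinant is a superkey — BCNF.
{A, B, D, F}: every determinant is a superkey — BCNF.

{A, B, D, F}; {A, G}; {C, G}; {D, E}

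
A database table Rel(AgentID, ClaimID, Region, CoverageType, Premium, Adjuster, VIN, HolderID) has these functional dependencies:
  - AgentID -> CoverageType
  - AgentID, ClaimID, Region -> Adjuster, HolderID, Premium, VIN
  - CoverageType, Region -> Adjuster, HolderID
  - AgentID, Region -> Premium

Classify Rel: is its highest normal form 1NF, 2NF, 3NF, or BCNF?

1NF

Candidate key: {AgentID, ClaimID, Region}. Prime attributes: {AgentID, ClaimID, Region}.
AgentID -> CoverageType: {AgentID}⁺ = {AgentID, CoverageType}, which is not all of the attributes, so the left side is not a superkey — BCNF is violated.
Because {CoverageType} is non-prime and the left side of AgentID -> CoverageType is not a superkey, the relation is not in 3NF.
{AgentID} is a proper subset of the key {AgentID, ClaimID, Region}, and {AgentID}⁺ contains the non-prime attribute {CoverageType} — a partial dependency, so 2NF is violated.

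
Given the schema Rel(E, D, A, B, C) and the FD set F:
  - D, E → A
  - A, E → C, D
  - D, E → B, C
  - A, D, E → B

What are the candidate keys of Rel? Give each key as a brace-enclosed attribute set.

{E} never appears on the right of any FD, so every key must include it.
{A, E}⁺ = {A, B, C, D, E}, which is every attribute, so {A, E} is a candidate key.
{D, E}⁺ = {A, B, C, D, E}, which is every attribute, so {D, E} is a candidate key.
Any other superkey properly contains one of these, so there are no further candidate keys.

{A, E}, {D, E}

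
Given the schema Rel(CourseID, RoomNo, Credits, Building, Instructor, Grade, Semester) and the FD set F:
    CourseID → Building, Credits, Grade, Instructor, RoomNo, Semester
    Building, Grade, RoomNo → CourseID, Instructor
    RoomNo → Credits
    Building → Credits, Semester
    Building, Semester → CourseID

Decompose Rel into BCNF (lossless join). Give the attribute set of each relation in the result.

Candidate keys of the original relation: {Building}, {CourseID}.
In {Building, CourseID, Credits, Grade, Instructor, RoomNo, Semester}, {RoomNo} is not a superkey ({RoomNo}⁺ restricted to this set is {Credits, RoomNo}), so split on RoomNo → Credits into {Credits, RoomNo} and {Building, CourseID, Grade, Instructor, RoomNo, Semester}.
{Credits, RoomNo} has no BCNF violation.
{Building, CourseID, Grade, Instructor, RoomNo, Semester} has no BCNF violation.

{Building, CourseID, Grade, Instructor, RoomNo, Semester}; {Credits, RoomNo}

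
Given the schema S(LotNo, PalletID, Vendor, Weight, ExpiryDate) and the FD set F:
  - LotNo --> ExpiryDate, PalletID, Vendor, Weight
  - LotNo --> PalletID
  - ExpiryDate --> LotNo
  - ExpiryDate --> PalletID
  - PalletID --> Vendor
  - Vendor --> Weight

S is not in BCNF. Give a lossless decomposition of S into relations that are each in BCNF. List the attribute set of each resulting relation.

{ExpiryDate, LotNo, PalletID}; {PalletID, Vendor}; {Vendor, Weight}

Candidate keys of the original relation: {ExpiryDate}, {LotNo}.
{ExpiryDate, LotNo, PalletID, Vendor, Weight}: {PalletID} determines {PalletID, Vendor, Weight} here but is not a superkey — split on PalletID --> Vendor, Weight, giving {PalletID, Vendor, Weight} and {ExpiryDate, LotNo, PalletID}.
{PalletID, Vendor, Weight}: {Vendor} determines {Vendor, Weight} here but is not a superkey — split on Vendor --> Weight, giving {Vendor, Weight} and {PalletID, Vendor}.
{Vendor, Weight} is in BCNF.
{PalletID, Vendor} is in BCNF.
{ExpiryDate, LotNo, PalletID} is in BCNF.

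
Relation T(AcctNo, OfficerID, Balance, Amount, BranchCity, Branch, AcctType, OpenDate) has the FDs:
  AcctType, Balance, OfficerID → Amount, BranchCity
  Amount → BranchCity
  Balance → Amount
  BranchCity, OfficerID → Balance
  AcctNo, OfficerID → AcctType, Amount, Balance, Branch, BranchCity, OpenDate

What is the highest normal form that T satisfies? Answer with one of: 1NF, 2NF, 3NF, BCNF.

2NF

Candidate key: {AcctNo, OfficerID}. Prime attributes: {AcctNo, OfficerID}.
AcctType, Balance, OfficerID → Amount, BranchCity: {AcctType, Balance, OfficerID}⁺ = {AcctType, Amount, Balance, BranchCity, OfficerID}, which is not all of the attributes, so the left side is not a superkey — BCNF is violated.
Because {Amount, BranchCity} are non-prime and the left side of AcctType, Balance, OfficerID → Amount, BranchCity is not a superkey, the relation is not in 3NF.
Checking every proper subset of each key, none determines a non-prime attribute — 2NF is satisfied.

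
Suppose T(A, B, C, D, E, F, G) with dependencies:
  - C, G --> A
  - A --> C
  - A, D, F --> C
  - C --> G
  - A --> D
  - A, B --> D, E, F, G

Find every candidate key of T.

{A, B}, {B, C}

No FD produces {B}, so it must be in every candidate key.
{A, B}⁺ = {A, B, C, D, E, F, G}, which is every attribute, so {A, B} is a candidate key.
{B, C}⁺ = {A, B, C, D, E, F, G}, which is every attribute, so {B, C} is a candidate key.
These are minimal and exhaustive — every other superkey contains one of them.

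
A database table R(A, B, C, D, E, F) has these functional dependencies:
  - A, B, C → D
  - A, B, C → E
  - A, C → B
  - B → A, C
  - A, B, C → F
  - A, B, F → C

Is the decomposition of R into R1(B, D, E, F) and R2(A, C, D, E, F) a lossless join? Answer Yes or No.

No

The shared attributes are {D, E, F} and {D, E, F}⁺ = {D, E, F}.
The closure covers neither R1 nor R2 entirely; the join is not lossless.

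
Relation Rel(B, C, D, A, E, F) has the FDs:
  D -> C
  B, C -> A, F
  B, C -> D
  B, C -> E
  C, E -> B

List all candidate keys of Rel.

{B, C}, {B, D}, {C, E}, {D, E}

{B, C} is a candidate key since {B, C}⁺ = {A, B, C, D, E, F} covers every attribute.
{B, D} is a candidate key since {B, D}⁺ = {A, B, C, D, E, F} covers every attribute.
{C, E} is a candidate key since {C, E}⁺ = {A, B, C, D, E, F} covers every attribute.
{D, E} is a candidate key since {D, E}⁺ = {A, B, C, D, E, F} covers every attribute.
These are minimal and exhaustive — every other superkey contains one of them.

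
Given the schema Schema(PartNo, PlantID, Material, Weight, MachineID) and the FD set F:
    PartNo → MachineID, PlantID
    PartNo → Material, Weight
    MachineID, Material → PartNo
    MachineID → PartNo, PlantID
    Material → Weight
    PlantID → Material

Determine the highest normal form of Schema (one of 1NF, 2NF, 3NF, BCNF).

Candidate keys: {MachineID}, {PartNo}. Prime attributes: {MachineID, PartNo}.
For Material → Weight we have {Material}⁺ = {Material, Weight}; {Material} is not a superkey, so BCNF fails.
Material → Weight has non-prime {Weight} on the right and a non-superkey on the left, so 3NF fails.
Every candidate key is a single attribute, so no partial dependency is possible; 2NF holds.

2NF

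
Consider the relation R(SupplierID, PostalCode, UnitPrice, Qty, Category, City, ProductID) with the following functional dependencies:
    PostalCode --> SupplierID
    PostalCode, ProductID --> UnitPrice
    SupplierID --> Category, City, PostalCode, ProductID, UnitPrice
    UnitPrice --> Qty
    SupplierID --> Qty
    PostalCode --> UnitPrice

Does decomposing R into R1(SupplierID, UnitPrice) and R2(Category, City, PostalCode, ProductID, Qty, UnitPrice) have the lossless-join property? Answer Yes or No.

Common attributes: {UnitPrice}; their closure is {Qty, UnitPrice}.
R1 ⊄ {Qty, UnitPrice} and R2 ⊄ {Qty, UnitPrice}, so the split is lossy.

No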